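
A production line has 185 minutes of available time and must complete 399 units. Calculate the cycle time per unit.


Formula: CT = Available Time / Number of Units
CT = 185 min / 399 units
CT = 0.46 min/unit

0.46 min/unit


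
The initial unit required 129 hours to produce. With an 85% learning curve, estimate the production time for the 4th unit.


Formula: T_n = T_1 * (learning_rate)^(log2(n)) where learning_rate = rate/100
Doublings = log2(4) = 2
T_n = 129 * 0.85^2
T_n = 129 * 0.7225 = 93.2 hours

93.2 hours


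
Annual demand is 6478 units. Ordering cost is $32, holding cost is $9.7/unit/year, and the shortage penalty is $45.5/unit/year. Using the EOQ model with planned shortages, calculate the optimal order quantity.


Formula: EOQ* = sqrt(2DS/H) * sqrt((H+P)/P)
Base EOQ = sqrt(2*6478*32/9.7) = 206.74 units
Correction = sqrt((9.7+45.5)/45.5) = 1.10145
EOQ* = 206.74 * 1.10145 = 227.7 units

227.7 units


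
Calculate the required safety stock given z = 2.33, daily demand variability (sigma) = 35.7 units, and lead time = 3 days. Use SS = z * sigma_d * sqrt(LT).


Formula: SS = z * sigma_d * sqrt(LT)
sqrt(LT) = sqrt(3) = 1.7321
SS = 2.33 * 35.7 * 1.7321
SS = 144.1 units

144.1 units


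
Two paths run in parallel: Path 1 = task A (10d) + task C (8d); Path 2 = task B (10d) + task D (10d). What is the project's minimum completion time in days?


Path 1 = 10 + 8 = 18 days
Path 2 = 10 + 10 = 20 days
Duration = max(18, 20) = 20 days

20 days


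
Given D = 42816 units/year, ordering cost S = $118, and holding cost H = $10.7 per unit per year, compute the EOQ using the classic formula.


Formula: EOQ = sqrt(2 * D * S / H)
Numerator: 2 * 42816 * 118 = 10104576
2DS/H = 10104576 / 10.7 = 944352.9
EOQ = sqrt(944352.9) = 971.8 units

971.8 units


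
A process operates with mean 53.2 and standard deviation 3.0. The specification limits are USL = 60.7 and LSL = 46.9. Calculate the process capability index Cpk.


Cpu = (60.7 - 53.2) / (3 * 3.0) = 0.83
Cpl = (53.2 - 46.9) / (3 * 3.0) = 0.7
Cpk = min(0.83, 0.7) = 0.7

0.7


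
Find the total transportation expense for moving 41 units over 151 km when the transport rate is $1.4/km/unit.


TC = dist * cost * units = 151 * 1.4 * 41 = $8667.40

$8667.40


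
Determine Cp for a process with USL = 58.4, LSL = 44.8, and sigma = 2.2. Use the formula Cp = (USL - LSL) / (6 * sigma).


Cp = (58.4 - 44.8) / (6 * 2.2)

1.03


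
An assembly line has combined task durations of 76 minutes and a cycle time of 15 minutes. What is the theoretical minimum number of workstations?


Formula: N_min = ceil(Sum of Task Times / Cycle Time)
N_min = ceil(76 min / 15 min) = ceil(5.0667)
N_min = 6 stations

6


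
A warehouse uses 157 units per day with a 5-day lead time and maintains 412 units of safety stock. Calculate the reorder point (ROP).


Formula: ROP = (Daily Demand * Lead Time) + Safety Stock
Demand during lead time = 157 * 5 = 785 units
ROP = 785 + 412 = 1197 units

1197 units


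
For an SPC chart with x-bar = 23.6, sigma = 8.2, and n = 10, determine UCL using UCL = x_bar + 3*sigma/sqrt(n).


UCL = 23.6 + 3 * 8.2 / sqrt(10)

31.38


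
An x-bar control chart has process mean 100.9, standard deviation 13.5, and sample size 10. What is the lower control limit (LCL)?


LCL = 100.9 - 3 * 13.5 / sqrt(10)

88.09


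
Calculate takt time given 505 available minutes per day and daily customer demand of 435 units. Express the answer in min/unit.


Formula: Takt Time = Available Production Time / Customer Demand
Takt = 505 min/day / 435 units/day
Takt = 1.16 min/unit

1.16 min/unit


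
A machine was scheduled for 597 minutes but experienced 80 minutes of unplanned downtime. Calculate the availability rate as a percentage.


Formula: Availability = (Planned Time - Downtime) / Planned Time * 100
Uptime = 597 - 80 = 517 min
Availability = 517 / 597 * 100 = 86.6%

86.6%


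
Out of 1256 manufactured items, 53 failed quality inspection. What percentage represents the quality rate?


Formula: Quality Rate = Good Pieces / Total Pieces * 100
Good pieces = 1256 - 53 = 1203
QR = 1203 / 1256 * 100 = 95.8%

95.8%


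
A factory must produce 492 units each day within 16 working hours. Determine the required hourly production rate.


Formula: Production Rate = Daily Demand / Available Hours
Rate = 492 units/day / 16 hours/day
Rate = 30.8 units/hour

30.8 units/hour


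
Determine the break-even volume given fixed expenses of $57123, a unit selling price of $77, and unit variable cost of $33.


Formula: BEQ = Fixed Costs / (Price - Variable Cost)
Contribution margin = $77 - $33 = $44/unit
BEQ = ceil($57123 / $44/unit) = ceil(1298.25) = 1299 units

1299 units


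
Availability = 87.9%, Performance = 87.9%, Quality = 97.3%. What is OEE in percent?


Formula: OEE = Availability * Performance * Quality / 10000
A * P = 87.9% * 87.9% / 100 = 77.26%
OEE = 77.26% * 97.3% / 100 = 75.2%

75.2%


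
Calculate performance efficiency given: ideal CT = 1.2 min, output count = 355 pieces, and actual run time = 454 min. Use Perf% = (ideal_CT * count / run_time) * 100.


Formula: Performance = (Ideal CT * Total Count) / Run Time * 100
Ideal output time = 1.2 * 355 = 426.0 min
Performance = 426.0 / 454 * 100 = 93.8%

93.8%


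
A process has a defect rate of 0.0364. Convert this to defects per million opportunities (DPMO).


DPMO = defect_rate * 1000000 = 0.0364 * 1000000

36400


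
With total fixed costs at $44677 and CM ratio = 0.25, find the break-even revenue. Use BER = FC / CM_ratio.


Formula: BER = Fixed Costs / Contribution Margin Ratio
BER = $44677 / 0.25
BER = $178708.00 (to the nearest cent)

$178708.00


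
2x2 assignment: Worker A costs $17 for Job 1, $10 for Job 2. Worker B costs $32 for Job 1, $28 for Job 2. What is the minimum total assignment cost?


Option 1: A->1 + B->2 = $17 + $28 = $45
Option 2: A->2 + B->1 = $10 + $32 = $42
Min cost = min($45, $42) = $42

$42


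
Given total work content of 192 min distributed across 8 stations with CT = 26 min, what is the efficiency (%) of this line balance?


Formula: Efficiency = Sum of Task Times / (N_stations * CT) * 100
Total station capacity = 8 stations * 26 min = 208 min
Efficiency = 192 / 208 * 100 = 92.3%

92.3%


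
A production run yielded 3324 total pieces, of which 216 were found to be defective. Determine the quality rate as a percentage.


Formula: Quality Rate = Good Pieces / Total Pieces * 100
Good pieces = 3324 - 216 = 3108
QR = 3108 / 3324 * 100 = 93.5%

93.5%


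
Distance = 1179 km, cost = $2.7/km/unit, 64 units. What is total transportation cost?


TC = dist * cost * units = 1179 * 2.7 * 64 = $203731.20

$203731.20


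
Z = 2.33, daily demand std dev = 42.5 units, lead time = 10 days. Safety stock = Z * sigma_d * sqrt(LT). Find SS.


Formula: SS = z * sigma_d * sqrt(LT)
sqrt(LT) = sqrt(10) = 3.1623
SS = 2.33 * 42.5 * 3.1623
SS = 313.1 units

313.1 units


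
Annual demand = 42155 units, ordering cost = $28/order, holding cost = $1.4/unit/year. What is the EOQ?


Formula: EOQ = sqrt(2 * D * S / H)
Numerator: 2 * 42155 * 28 = 2360680
2DS/H = 2360680 / 1.4 = 1686200.0
EOQ = sqrt(1686200.0) = 1298.5 units

1298.5 units


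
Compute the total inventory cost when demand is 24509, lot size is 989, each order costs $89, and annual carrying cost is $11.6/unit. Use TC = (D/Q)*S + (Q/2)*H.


TC = 24509/989 * 89 + 989/2 * 11.6

$7941.76


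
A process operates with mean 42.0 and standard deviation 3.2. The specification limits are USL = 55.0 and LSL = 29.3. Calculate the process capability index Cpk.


Cpu = (55.0 - 42.0) / (3 * 3.2) = 1.35
Cpl = (42.0 - 29.3) / (3 * 3.2) = 1.32
Cpk = min(1.35, 1.32) = 1.32

1.32


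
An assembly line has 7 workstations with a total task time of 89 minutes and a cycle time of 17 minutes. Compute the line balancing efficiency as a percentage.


Formula: Efficiency = Sum of Task Times / (N_stations * CT) * 100
Total station capacity = 7 stations * 17 min = 119 min
Efficiency = 89 / 119 * 100 = 74.8%

74.8%


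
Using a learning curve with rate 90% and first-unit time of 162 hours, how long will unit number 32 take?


Formula: T_n = T_1 * (learning_rate)^(log2(n)) where learning_rate = rate/100
Doublings = log2(32) = 5
T_n = 162 * 0.9^5
T_n = 162 * 0.5905 = 95.7 hours

95.7 hours


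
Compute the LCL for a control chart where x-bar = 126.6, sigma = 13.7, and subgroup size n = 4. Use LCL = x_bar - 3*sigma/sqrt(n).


LCL = 126.6 - 3 * 13.7 / sqrt(4)

106.05


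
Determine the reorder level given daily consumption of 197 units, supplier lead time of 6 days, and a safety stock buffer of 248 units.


Formula: ROP = (Daily Demand * Lead Time) + Safety Stock
Demand during lead time = 197 * 6 = 1182 units
ROP = 1182 + 248 = 1430 units

1430 units


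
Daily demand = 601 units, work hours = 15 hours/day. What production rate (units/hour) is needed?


Formula: Production Rate = Daily Demand / Available Hours
Rate = 601 units/day / 15 hours/day
Rate = 40.1 units/hour

40.1 units/hour


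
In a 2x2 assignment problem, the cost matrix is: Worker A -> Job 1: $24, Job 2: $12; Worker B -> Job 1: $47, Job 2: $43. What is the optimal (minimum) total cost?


Option 1: A->1 + B->2 = $24 + $43 = $67
Option 2: A->2 + B->1 = $12 + $47 = $59
Min cost = min($67, $59) = $59

$59


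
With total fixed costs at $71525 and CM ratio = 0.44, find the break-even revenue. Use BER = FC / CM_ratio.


Formula: BER = Fixed Costs / Contribution Margin Ratio
BER = $71525 / 0.44
BER = $162556.82 (to the nearest cent)

$162556.82


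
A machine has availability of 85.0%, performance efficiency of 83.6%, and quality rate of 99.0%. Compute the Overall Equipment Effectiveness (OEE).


Formula: OEE = Availability * Performance * Quality / 10000
A * P = 85.0% * 83.6% / 100 = 71.06%
OEE = 71.06% * 99.0% / 100 = 70.3%

70.3%


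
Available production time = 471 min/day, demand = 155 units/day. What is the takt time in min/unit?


Formula: Takt Time = Available Production Time / Customer Demand
Takt = 471 min/day / 155 units/day
Takt = 3.04 min/unit

3.04 min/unit


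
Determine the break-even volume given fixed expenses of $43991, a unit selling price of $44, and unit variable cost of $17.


Formula: BEQ = Fixed Costs / (Price - Variable Cost)
Contribution margin = $44 - $17 = $27/unit
BEQ = ceil($43991 / $27/unit) = ceil(1629.3) = 1630 units

1630 units


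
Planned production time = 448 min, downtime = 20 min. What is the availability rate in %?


Formula: Availability = (Planned Time - Downtime) / Planned Time * 100
Uptime = 448 - 20 = 428 min
Availability = 428 / 448 * 100 = 95.5%

95.5%


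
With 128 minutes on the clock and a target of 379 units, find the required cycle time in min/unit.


Formula: CT = Available Time / Number of Units
CT = 128 min / 379 units
CT = 0.34 min/unit

0.34 min/unit


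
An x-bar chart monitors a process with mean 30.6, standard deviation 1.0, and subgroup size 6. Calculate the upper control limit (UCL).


UCL = 30.6 + 3 * 1.0 / sqrt(6)

31.82


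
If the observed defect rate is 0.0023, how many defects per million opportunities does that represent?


DPMO = defect_rate * 1000000 = 0.0023 * 1000000

2300


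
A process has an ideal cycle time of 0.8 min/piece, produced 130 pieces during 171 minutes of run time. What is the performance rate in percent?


Formula: Performance = (Ideal CT * Total Count) / Run Time * 100
Ideal output time = 0.8 * 130 = 104.0 min
Performance = 104.0 / 171 * 100 = 60.8%

60.8%


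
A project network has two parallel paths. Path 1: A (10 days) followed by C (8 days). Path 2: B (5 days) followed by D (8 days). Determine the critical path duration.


Path 1 = 10 + 8 = 18 days
Path 2 = 5 + 8 = 13 days
Duration = max(18, 13) = 18 days

18 days


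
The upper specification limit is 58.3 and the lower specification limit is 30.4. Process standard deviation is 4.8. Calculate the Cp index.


Cp = (58.3 - 30.4) / (6 * 4.8)

0.97


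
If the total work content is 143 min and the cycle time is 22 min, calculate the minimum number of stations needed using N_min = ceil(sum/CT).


Formula: N_min = ceil(Sum of Task Times / Cycle Time)
N_min = ceil(143 min / 22 min) = ceil(6.5)
N_min = 7 stations

7


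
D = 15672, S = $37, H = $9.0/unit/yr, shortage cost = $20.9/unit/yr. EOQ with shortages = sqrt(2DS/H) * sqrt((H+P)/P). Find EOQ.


Formula: EOQ* = sqrt(2DS/H) * sqrt((H+P)/P)
Base EOQ = sqrt(2*15672*37/9.0) = 358.97 units
Correction = sqrt((9.0+20.9)/20.9) = 1.19609
EOQ* = 358.97 * 1.19609 = 429.4 units

429.4 units


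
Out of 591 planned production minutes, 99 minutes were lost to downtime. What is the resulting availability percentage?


Formula: Availability = (Planned Time - Downtime) / Planned Time * 100
Uptime = 591 - 99 = 492 min
Availability = 492 / 591 * 100 = 83.2%

83.2%


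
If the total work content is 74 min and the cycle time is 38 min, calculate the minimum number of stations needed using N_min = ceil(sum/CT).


Formula: N_min = ceil(Sum of Task Times / Cycle Time)
N_min = ceil(74 min / 38 min) = ceil(1.9474)
N_min = 2 stations

2


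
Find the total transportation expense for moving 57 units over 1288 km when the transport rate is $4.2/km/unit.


TC = dist * cost * units = 1288 * 4.2 * 57 = $308347.20

$308347.20


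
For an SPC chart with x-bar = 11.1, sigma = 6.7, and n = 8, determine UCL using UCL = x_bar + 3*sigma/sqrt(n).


UCL = 11.1 + 3 * 6.7 / sqrt(8)

18.21


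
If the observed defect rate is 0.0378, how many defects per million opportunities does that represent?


DPMO = defect_rate * 1000000 = 0.0378 * 1000000

37800


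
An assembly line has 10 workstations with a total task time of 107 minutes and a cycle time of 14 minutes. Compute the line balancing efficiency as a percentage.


Formula: Efficiency = Sum of Task Times / (N_stations * CT) * 100
Total station capacity = 10 stations * 14 min = 140 min
Efficiency = 107 / 140 * 100 = 76.4%

76.4%


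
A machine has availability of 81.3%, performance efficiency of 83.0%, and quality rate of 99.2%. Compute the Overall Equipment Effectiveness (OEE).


Formula: OEE = Availability * Performance * Quality / 10000
A * P = 81.3% * 83.0% / 100 = 67.48%
OEE = 67.48% * 99.2% / 100 = 66.9%

66.9%


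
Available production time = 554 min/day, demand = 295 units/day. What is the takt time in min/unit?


Formula: Takt Time = Available Production Time / Customer Demand
Takt = 554 min/day / 295 units/day
Takt = 1.88 min/unit

1.88 min/unit


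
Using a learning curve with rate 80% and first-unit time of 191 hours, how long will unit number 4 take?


Formula: T_n = T_1 * (learning_rate)^(log2(n)) where learning_rate = rate/100
Doublings = log2(4) = 2
T_n = 191 * 0.8^2
T_n = 191 * 0.64 = 122.2 hours

122.2 hours


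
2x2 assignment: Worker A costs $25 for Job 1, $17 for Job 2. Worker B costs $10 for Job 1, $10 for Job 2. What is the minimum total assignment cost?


Option 1: A->1 + B->2 = $25 + $10 = $35
Option 2: A->2 + B->1 = $17 + $10 = $27
Min cost = min($35, $27) = $27

$27


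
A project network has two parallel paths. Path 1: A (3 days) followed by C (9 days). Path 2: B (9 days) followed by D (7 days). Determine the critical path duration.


Path 1 = 3 + 9 = 12 days
Path 2 = 9 + 7 = 16 days
Duration = max(12, 16) = 16 days

16 days


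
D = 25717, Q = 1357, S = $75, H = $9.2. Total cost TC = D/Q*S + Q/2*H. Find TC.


TC = 25717/1357 * 75 + 1357/2 * 9.2

$7663.55


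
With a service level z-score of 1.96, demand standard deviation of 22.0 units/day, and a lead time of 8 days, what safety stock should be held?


Formula: SS = z * sigma_d * sqrt(LT)
sqrt(LT) = sqrt(8) = 2.8284
SS = 1.96 * 22.0 * 2.8284
SS = 122.0 units

122.0 units


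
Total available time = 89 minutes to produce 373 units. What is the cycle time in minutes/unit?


Formula: CT = Available Time / Number of Units
CT = 89 min / 373 units
CT = 0.24 min/unit

0.24 min/unit


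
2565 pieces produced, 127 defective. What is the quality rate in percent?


Formula: Quality Rate = Good Pieces / Total Pieces * 100
Good pieces = 2565 - 127 = 2438
QR = 2438 / 2565 * 100 = 95.0%

95.0%


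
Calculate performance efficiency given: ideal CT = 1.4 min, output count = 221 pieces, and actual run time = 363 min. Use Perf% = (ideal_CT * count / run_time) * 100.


Formula: Performance = (Ideal CT * Total Count) / Run Time * 100
Ideal output time = 1.4 * 221 = 309.4 min
Performance = 309.4 / 363 * 100 = 85.2%

85.2%


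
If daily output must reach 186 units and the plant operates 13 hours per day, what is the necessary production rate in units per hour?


Formula: Production Rate = Daily Demand / Available Hours
Rate = 186 units/day / 13 hours/day
Rate = 14.3 units/hour

14.3 units/hour


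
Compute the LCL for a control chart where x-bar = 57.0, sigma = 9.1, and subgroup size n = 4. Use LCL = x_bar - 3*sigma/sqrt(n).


LCL = 57.0 - 3 * 9.1 / sqrt(4)

43.35


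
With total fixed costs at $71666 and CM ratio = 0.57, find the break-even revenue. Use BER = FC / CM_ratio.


Formula: BER = Fixed Costs / Contribution Margin Ratio
BER = $71666 / 0.57
BER = $125729.82 (to the nearest cent)

$125729.82


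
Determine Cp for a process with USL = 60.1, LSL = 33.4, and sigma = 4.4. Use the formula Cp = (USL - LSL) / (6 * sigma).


Cp = (60.1 - 33.4) / (6 * 4.4)

1.01


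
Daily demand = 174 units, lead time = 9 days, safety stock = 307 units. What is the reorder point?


Formula: ROP = (Daily Demand * Lead Time) + Safety Stock
Demand during lead time = 174 * 9 = 1566 units
ROP = 1566 + 307 = 1873 units

1873 units


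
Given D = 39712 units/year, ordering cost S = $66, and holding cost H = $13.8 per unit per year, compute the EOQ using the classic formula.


Formula: EOQ = sqrt(2 * D * S / H)
Numerator: 2 * 39712 * 66 = 5241984
2DS/H = 5241984 / 13.8 = 379853.9
EOQ = sqrt(379853.9) = 616.3 units

616.3 units


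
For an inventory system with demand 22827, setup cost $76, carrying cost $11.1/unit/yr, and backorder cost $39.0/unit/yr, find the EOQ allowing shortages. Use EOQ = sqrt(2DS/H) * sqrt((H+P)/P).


Formula: EOQ* = sqrt(2DS/H) * sqrt((H+P)/P)
Base EOQ = sqrt(2*22827*76/11.1) = 559.09 units
Correction = sqrt((11.1+39.0)/39.0) = 1.13341
EOQ* = 559.09 * 1.13341 = 633.7 units

633.7 units


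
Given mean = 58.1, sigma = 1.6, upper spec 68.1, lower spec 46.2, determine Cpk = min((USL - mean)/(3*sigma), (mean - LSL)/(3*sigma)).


Cpu = (68.1 - 58.1) / (3 * 1.6) = 2.08
Cpl = (58.1 - 46.2) / (3 * 1.6) = 2.48
Cpk = min(2.08, 2.48) = 2.08

2.08


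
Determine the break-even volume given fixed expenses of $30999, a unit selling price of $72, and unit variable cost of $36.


Formula: BEQ = Fixed Costs / (Price - Variable Cost)
Contribution margin = $72 - $36 = $36/unit
BEQ = ceil($30999 / $36/unit) = ceil(861.08) = 862 units

862 units


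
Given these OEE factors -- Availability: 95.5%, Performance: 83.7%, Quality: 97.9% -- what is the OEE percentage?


Formula: OEE = Availability * Performance * Quality / 10000
A * P = 95.5% * 83.7% / 100 = 79.93%
OEE = 79.93% * 97.9% / 100 = 78.3%

78.3%


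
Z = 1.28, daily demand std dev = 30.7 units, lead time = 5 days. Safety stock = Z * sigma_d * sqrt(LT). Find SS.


Formula: SS = z * sigma_d * sqrt(LT)
sqrt(LT) = sqrt(5) = 2.2361
SS = 1.28 * 30.7 * 2.2361
SS = 87.9 units

87.9 units


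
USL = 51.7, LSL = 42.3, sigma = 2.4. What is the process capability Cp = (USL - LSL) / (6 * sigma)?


Cp = (51.7 - 42.3) / (6 * 2.4)

0.65


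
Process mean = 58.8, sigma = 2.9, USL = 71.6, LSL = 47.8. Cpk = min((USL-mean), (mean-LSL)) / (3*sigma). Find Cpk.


Cpu = (71.6 - 58.8) / (3 * 2.9) = 1.47
Cpl = (58.8 - 47.8) / (3 * 2.9) = 1.26
Cpk = min(1.47, 1.26) = 1.26

1.26


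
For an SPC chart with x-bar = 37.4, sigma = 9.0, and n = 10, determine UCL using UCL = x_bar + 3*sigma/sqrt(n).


UCL = 37.4 + 3 * 9.0 / sqrt(10)

45.94


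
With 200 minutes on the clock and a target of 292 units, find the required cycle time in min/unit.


Formula: CT = Available Time / Number of Units
CT = 200 min / 292 units
CT = 0.68 min/unit

0.68 min/unit


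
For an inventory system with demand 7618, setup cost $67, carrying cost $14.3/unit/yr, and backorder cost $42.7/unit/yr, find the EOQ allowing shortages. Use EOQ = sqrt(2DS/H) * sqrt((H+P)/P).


Formula: EOQ* = sqrt(2DS/H) * sqrt((H+P)/P)
Base EOQ = sqrt(2*7618*67/14.3) = 267.18 units
Correction = sqrt((14.3+42.7)/42.7) = 1.15538
EOQ* = 267.18 * 1.15538 = 308.7 units

308.7 units


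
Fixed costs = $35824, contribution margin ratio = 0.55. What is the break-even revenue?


Formula: BER = Fixed Costs / Contribution Margin Ratio
BER = $35824 / 0.55
BER = $65134.55 (to the nearest cent)

$65134.55


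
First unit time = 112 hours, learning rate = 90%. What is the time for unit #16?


Formula: T_n = T_1 * (learning_rate)^(log2(n)) where learning_rate = rate/100
Doublings = log2(16) = 4
T_n = 112 * 0.9^4
T_n = 112 * 0.6561 = 73.5 hours

73.5 hours


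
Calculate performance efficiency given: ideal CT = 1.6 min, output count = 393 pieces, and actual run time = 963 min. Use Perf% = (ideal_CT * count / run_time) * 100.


Formula: Performance = (Ideal CT * Total Count) / Run Time * 100
Ideal output time = 1.6 * 393 = 628.8 min
Performance = 628.8 / 963 * 100 = 65.3%

65.3%


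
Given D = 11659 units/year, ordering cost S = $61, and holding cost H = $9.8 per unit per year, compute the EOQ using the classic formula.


Formula: EOQ = sqrt(2 * D * S / H)
Numerator: 2 * 11659 * 61 = 1422398
2DS/H = 1422398 / 9.8 = 145142.7
EOQ = sqrt(145142.7) = 381.0 units

381.0 units


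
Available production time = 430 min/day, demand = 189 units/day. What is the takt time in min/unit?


Formula: Takt Time = Available Production Time / Customer Demand
Takt = 430 min/day / 189 units/day
Takt = 2.28 min/unit

2.28 min/unit


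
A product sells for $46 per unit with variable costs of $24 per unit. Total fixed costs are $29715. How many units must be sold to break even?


Formula: BEQ = Fixed Costs / (Price - Variable Cost)
Contribution margin = $46 - $24 = $22/unit
BEQ = ceil($29715 / $22/unit) = ceil(1350.68) = 1351 units

1351 units


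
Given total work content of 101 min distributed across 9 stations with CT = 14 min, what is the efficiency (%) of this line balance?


Formula: Efficiency = Sum of Task Times / (N_stations * CT) * 100
Total station capacity = 9 stations * 14 min = 126 min
Efficiency = 101 / 126 * 100 = 80.2%

80.2%


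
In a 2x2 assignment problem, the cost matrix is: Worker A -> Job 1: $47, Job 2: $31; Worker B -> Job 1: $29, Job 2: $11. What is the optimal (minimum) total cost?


Option 1: A->1 + B->2 = $47 + $11 = $58
Option 2: A->2 + B->1 = $31 + $29 = $60
Min cost = min($58, $60) = $58

$58


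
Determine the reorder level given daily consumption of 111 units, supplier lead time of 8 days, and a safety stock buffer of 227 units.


Formula: ROP = (Daily Demand * Lead Time) + Safety Stock
Demand during lead time = 111 * 8 = 888 units
ROP = 888 + 227 = 1115 units

1115 units


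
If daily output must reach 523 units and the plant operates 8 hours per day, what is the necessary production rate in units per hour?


Formula: Production Rate = Daily Demand / Available Hours
Rate = 523 units/day / 8 hours/day
Rate = 65.4 units/hour

65.4 units/hour


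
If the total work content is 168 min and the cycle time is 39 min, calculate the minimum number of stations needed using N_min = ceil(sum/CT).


Formula: N_min = ceil(Sum of Task Times / Cycle Time)
N_min = ceil(168 min / 39 min) = ceil(4.3077)
N_min = 5 stations

5


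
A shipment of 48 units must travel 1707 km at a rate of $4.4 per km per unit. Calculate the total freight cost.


TC = dist * cost * units = 1707 * 4.4 * 48 = $360518.40

$360518.40


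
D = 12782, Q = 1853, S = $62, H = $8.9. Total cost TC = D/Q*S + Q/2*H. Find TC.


TC = 12782/1853 * 62 + 1853/2 * 8.9

$8673.53


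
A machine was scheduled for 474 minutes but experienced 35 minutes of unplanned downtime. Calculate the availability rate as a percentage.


Formula: Availability = (Planned Time - Downtime) / Planned Time * 100
Uptime = 474 - 35 = 439 min
Availability = 439 / 474 * 100 = 92.6%

92.6%


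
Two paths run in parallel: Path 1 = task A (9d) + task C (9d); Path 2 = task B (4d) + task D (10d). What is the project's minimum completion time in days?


Path 1 = 9 + 9 = 18 days
Path 2 = 4 + 10 = 14 days
Duration = max(18, 14) = 18 days

18 days


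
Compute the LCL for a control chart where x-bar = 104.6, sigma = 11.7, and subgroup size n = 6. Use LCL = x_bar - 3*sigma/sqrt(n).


LCL = 104.6 - 3 * 11.7 / sqrt(6)

90.27


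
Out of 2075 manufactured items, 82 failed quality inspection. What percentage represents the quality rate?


Formula: Quality Rate = Good Pieces / Total Pieces * 100
Good pieces = 2075 - 82 = 1993
QR = 1993 / 2075 * 100 = 96.0%

96.0%


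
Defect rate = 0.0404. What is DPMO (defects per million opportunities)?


DPMO = defect_rate * 1000000 = 0.0404 * 1000000

40400


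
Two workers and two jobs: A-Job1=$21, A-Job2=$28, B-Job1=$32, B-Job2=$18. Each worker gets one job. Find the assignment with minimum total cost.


Option 1: A->1 + B->2 = $21 + $18 = $39
Option 2: A->2 + B->1 = $28 + $32 = $60
Min cost = min($39, $60) = $39

$39


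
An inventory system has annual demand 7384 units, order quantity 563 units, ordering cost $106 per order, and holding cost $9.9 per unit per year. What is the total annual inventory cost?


TC = 7384/563 * 106 + 563/2 * 9.9

$4177.09


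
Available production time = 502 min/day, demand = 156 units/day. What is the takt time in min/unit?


Formula: Takt Time = Available Production Time / Customer Demand
Takt = 502 min/day / 156 units/day
Takt = 3.22 min/unit

3.22 min/unit


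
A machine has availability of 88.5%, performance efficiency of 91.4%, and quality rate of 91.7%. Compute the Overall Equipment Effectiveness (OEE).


Formula: OEE = Availability * Performance * Quality / 10000
A * P = 88.5% * 91.4% / 100 = 80.89%
OEE = 80.89% * 91.7% / 100 = 74.2%

74.2%


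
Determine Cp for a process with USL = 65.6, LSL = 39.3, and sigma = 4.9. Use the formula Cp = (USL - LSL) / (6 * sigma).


Cp = (65.6 - 39.3) / (6 * 4.9)

0.89


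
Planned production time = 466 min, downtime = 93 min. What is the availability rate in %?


Formula: Availability = (Planned Time - Downtime) / Planned Time * 100
Uptime = 466 - 93 = 373 min
Availability = 373 / 466 * 100 = 80.0%

80.0%


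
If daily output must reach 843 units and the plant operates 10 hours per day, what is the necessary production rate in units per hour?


Formula: Production Rate = Daily Demand / Available Hours
Rate = 843 units/day / 10 hours/day
Rate = 84.3 units/hour

84.3 units/hour


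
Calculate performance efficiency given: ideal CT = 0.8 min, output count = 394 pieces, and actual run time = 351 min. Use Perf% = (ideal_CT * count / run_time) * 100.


Formula: Performance = (Ideal CT * Total Count) / Run Time * 100
Ideal output time = 0.8 * 394 = 315.2 min
Performance = 315.2 / 351 * 100 = 89.8%

89.8%


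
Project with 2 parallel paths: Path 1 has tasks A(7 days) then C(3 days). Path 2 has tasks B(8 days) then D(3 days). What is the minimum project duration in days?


Path 1 = 7 + 3 = 10 days
Path 2 = 8 + 3 = 11 days
Duration = max(10, 11) = 11 days

11 days


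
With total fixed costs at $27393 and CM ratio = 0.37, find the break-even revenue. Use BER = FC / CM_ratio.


Formula: BER = Fixed Costs / Contribution Margin Ratio
BER = $27393 / 0.37
BER = $74035.14 (to the nearest cent)

$74035.14


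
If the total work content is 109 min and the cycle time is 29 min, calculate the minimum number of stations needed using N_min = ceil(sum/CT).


Formula: N_min = ceil(Sum of Task Times / Cycle Time)
N_min = ceil(109 min / 29 min) = ceil(3.7586)
N_min = 4 stations

4


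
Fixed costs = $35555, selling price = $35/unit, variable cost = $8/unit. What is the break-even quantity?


Formula: BEQ = Fixed Costs / (Price - Variable Cost)
Contribution margin = $35 - $8 = $27/unit
BEQ = ceil($35555 / $27/unit) = ceil(1316.85) = 1317 units

1317 units


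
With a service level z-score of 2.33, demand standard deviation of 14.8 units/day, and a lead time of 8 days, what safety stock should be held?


Formula: SS = z * sigma_d * sqrt(LT)
sqrt(LT) = sqrt(8) = 2.8284
SS = 2.33 * 14.8 * 2.8284
SS = 97.5 units

97.5 units


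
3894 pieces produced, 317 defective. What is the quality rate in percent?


Formula: Quality Rate = Good Pieces / Total Pieces * 100
Good pieces = 3894 - 317 = 3577
QR = 3577 / 3894 * 100 = 91.9%

91.9%


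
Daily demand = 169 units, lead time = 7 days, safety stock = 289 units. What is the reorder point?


Formula: ROP = (Daily Demand * Lead Time) + Safety Stock
Demand during lead time = 169 * 7 = 1183 units
ROP = 1183 + 289 = 1472 units

1472 units


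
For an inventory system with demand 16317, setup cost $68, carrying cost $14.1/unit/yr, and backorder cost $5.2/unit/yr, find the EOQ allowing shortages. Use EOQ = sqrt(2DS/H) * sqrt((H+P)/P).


Formula: EOQ* = sqrt(2DS/H) * sqrt((H+P)/P)
Base EOQ = sqrt(2*16317*68/14.1) = 396.72 units
Correction = sqrt((14.1+5.2)/5.2) = 1.92654
EOQ* = 396.72 * 1.92654 = 764.3 units

764.3 units


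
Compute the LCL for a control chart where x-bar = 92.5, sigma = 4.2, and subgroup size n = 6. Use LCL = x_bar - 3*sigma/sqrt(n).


LCL = 92.5 - 3 * 4.2 / sqrt(6)

87.36


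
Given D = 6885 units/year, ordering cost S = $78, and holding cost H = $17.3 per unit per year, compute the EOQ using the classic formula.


Formula: EOQ = sqrt(2 * D * S / H)
Numerator: 2 * 6885 * 78 = 1074060
2DS/H = 1074060 / 17.3 = 62084.4
EOQ = sqrt(62084.4) = 249.2 units

249.2 units


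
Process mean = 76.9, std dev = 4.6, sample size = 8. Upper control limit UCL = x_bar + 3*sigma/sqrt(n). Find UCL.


UCL = 76.9 + 3 * 4.6 / sqrt(8)

81.78


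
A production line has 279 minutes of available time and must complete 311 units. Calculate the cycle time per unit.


Formula: CT = Available Time / Number of Units
CT = 279 min / 311 units
CT = 0.9 min/unit

0.9 min/unit


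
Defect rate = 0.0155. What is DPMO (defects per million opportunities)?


DPMO = defect_rate * 1000000 = 0.0155 * 1000000

15500


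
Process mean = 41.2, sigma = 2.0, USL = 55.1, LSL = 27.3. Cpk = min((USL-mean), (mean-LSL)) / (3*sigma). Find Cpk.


Cpu = (55.1 - 41.2) / (3 * 2.0) = 2.32
Cpl = (41.2 - 27.3) / (3 * 2.0) = 2.32
Cpk = min(2.32, 2.32) = 2.32

2.32


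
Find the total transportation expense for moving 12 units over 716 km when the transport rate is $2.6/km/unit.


TC = dist * cost * units = 716 * 2.6 * 12 = $22339.20

$22339.20


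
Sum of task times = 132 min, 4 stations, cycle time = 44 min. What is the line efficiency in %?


Formula: Efficiency = Sum of Task Times / (N_stations * CT) * 100
Total station capacity = 4 stations * 44 min = 176 min
Efficiency = 132 / 176 * 100 = 75.0%

75.0%


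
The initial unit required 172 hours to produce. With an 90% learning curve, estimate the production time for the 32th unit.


Formula: T_n = T_1 * (learning_rate)^(log2(n)) where learning_rate = rate/100
Doublings = log2(32) = 5
T_n = 172 * 0.9^5
T_n = 172 * 0.5905 = 101.6 hours

101.6 hours


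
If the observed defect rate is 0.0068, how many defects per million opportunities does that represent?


DPMO = defect_rate * 1000000 = 0.0068 * 1000000

6800


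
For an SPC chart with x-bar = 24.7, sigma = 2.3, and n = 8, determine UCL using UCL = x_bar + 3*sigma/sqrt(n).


UCL = 24.7 + 3 * 2.3 / sqrt(8)

27.14


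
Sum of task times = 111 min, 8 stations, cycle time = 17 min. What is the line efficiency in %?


Formula: Efficiency = Sum of Task Times / (N_stations * CT) * 100
Total station capacity = 8 stations * 17 min = 136 min
Efficiency = 111 / 136 * 100 = 81.6%

81.6%


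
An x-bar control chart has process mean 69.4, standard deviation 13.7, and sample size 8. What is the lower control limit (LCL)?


LCL = 69.4 - 3 * 13.7 / sqrt(8)

54.87


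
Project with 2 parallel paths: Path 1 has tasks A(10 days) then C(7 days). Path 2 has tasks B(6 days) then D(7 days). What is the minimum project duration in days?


Path 1 = 10 + 7 = 17 days
Path 2 = 6 + 7 = 13 days
Duration = max(17, 13) = 17 days

17 days


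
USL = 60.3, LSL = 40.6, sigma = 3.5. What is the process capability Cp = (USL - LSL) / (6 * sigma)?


Cp = (60.3 - 40.6) / (6 * 3.5)

0.94


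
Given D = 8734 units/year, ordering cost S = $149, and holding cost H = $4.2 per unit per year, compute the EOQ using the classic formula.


Formula: EOQ = sqrt(2 * D * S / H)
Numerator: 2 * 8734 * 149 = 2602732
2DS/H = 2602732 / 4.2 = 619698.1
EOQ = sqrt(619698.1) = 787.2 units

787.2 units


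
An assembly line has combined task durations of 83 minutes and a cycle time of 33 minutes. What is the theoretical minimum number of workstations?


Formula: N_min = ceil(Sum of Task Times / Cycle Time)
N_min = ceil(83 min / 33 min) = ceil(2.5152)
N_min = 3 stations

3


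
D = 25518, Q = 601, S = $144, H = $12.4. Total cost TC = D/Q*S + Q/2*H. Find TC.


TC = 25518/601 * 144 + 601/2 * 12.4

$9840.33


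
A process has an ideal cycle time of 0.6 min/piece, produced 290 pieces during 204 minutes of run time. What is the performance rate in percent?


Formula: Performance = (Ideal CT * Total Count) / Run Time * 100
Ideal output time = 0.6 * 290 = 174.0 min
Performance = 174.0 / 204 * 100 = 85.3%

85.3%


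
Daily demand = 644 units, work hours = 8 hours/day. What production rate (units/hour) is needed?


Formula: Production Rate = Daily Demand / Available Hours
Rate = 644 units/day / 8 hours/day
Rate = 80.5 units/hour

80.5 units/hour


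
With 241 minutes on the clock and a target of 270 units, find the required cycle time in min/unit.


Formula: CT = Available Time / Number of Units
CT = 241 min / 270 units
CT = 0.89 min/unit

0.89 min/unit


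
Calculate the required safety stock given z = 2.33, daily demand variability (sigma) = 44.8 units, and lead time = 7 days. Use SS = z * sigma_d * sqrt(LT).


Formula: SS = z * sigma_d * sqrt(LT)
sqrt(LT) = sqrt(7) = 2.6458
SS = 2.33 * 44.8 * 2.6458
SS = 276.2 units

276.2 units


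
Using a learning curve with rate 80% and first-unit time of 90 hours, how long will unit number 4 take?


Formula: T_n = T_1 * (learning_rate)^(log2(n)) where learning_rate = rate/100
Doublings = log2(4) = 2
T_n = 90 * 0.8^2
T_n = 90 * 0.64 = 57.6 hours

57.6 hours


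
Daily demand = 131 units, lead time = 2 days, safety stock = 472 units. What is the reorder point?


Formula: ROP = (Daily Demand * Lead Time) + Safety Stock
Demand during lead time = 131 * 2 = 262 units
ROP = 262 + 472 = 734 units

734 units


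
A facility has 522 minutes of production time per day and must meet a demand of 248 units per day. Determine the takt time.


Formula: Takt Time = Available Production Time / Customer Demand
Takt = 522 min/day / 248 units/day
Takt = 2.1 min/unit

2.1 min/unit


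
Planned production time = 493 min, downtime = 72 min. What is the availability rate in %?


Formula: Availability = (Planned Time - Downtime) / Planned Time * 100
Uptime = 493 - 72 = 421 min
Availability = 421 / 493 * 100 = 85.4%

85.4%


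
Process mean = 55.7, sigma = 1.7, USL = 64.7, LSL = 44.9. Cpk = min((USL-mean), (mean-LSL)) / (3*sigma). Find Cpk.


Cpu = (64.7 - 55.7) / (3 * 1.7) = 1.76
Cpl = (55.7 - 44.9) / (3 * 1.7) = 2.12
Cpk = min(1.76, 2.12) = 1.76

1.76


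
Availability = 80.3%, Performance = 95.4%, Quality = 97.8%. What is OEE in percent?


Formula: OEE = Availability * Performance * Quality / 10000
A * P = 80.3% * 95.4% / 100 = 76.61%
OEE = 76.61% * 97.8% / 100 = 74.9%

74.9%


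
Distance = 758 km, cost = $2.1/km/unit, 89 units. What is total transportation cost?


TC = dist * cost * units = 758 * 2.1 * 89 = $141670.20

$141670.20


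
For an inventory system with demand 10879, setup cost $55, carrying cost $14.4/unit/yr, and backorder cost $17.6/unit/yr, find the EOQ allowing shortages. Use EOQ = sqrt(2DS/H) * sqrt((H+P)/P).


Formula: EOQ* = sqrt(2DS/H) * sqrt((H+P)/P)
Base EOQ = sqrt(2*10879*55/14.4) = 288.28 units
Correction = sqrt((14.4+17.6)/17.6) = 1.3484
EOQ* = 288.28 * 1.3484 = 388.7 units

388.7 units


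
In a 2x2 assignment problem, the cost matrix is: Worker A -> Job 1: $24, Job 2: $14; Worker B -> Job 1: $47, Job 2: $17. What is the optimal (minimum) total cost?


Option 1: A->1 + B->2 = $24 + $17 = $41
Option 2: A->2 + B->1 = $14 + $47 = $61
Min cost = min($41, $61) = $41

$41


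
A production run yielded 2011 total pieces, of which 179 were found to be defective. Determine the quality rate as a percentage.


Formula: Quality Rate = Good Pieces / Total Pieces * 100
Good pieces = 2011 - 179 = 1832
QR = 1832 / 2011 * 100 = 91.1%

91.1%


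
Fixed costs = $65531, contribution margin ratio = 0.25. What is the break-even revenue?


Formula: BER = Fixed Costs / Contribution Margin Ratio
BER = $65531 / 0.25
BER = $262124.00 (to the nearest cent)

$262124.00


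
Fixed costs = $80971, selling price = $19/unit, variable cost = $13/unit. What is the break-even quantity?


Formula: BEQ = Fixed Costs / (Price - Variable Cost)
Contribution margin = $19 - $13 = $6/unit
BEQ = ceil($80971 / $6/unit) = ceil(13495.17) = 13496 units

13496 units


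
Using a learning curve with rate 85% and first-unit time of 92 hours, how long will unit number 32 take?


Formula: T_n = T_1 * (learning_rate)^(log2(n)) where learning_rate = rate/100
Doublings = log2(32) = 5
T_n = 92 * 0.85^5
T_n = 92 * 0.4437 = 40.8 hours

40.8 hours


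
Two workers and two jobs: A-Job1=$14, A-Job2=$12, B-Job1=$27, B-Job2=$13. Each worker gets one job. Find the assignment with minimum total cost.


Option 1: A->1 + B->2 = $14 + $13 = $27
Option 2: A->2 + B->1 = $12 + $27 = $39
Min cost = min($27, $39) = $27

$27


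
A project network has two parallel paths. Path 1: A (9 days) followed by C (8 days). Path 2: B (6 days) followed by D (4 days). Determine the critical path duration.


Path 1 = 9 + 8 = 17 days
Path 2 = 6 + 4 = 10 days
Duration = max(17, 10) = 17 days

17 days


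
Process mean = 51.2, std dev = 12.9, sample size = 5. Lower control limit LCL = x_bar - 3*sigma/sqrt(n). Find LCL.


LCL = 51.2 - 3 * 12.9 / sqrt(5)

33.89


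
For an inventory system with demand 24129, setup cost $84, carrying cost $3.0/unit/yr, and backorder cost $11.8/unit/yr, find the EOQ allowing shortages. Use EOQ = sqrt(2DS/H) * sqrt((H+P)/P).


Formula: EOQ* = sqrt(2DS/H) * sqrt((H+P)/P)
Base EOQ = sqrt(2*24129*84/3.0) = 1162.42 units
Correction = sqrt((3.0+11.8)/11.8) = 1.11993
EOQ* = 1162.42 * 1.11993 = 1301.8 units

1301.8 units


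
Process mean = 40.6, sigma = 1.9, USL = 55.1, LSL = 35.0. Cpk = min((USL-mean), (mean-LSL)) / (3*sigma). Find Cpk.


Cpu = (55.1 - 40.6) / (3 * 1.9) = 2.54
Cpl = (40.6 - 35.0) / (3 * 1.9) = 0.98
Cpk = min(2.54, 0.98) = 0.98

0.98


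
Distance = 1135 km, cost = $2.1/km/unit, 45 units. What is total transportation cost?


TC = dist * cost * units = 1135 * 2.1 * 45 = $107257.50

$107257.50


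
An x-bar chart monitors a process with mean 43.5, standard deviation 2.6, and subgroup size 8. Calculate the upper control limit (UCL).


UCL = 43.5 + 3 * 2.6 / sqrt(8)

46.26
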